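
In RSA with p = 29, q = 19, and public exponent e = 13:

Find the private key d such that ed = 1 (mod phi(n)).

Step 1: n = 29 * 19 = 551.
Step 2: phi(n) = 28 * 18 = 504.
Step 3: Find d such that 13 * d = 1 (mod 504).
Step 4: d = 13^(-1) mod 504 = 349.
Verification: 13 * 349 = 4537 = 9 * 504 + 1.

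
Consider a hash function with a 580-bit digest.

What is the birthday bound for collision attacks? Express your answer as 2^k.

Step 1: The birthday paradox gives collision probability ~50% after sqrt(2^n) = 2^(n/2) hashes.
Step 2: For 580-bit output: 2^(580/2) = 2^290.
Step 3: Approximately 2^290 hash computations needed.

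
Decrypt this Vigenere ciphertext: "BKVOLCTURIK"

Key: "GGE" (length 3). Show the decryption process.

Step 1: Key 'GGE' has length 3. Extended key: GGEGGEGGEGG
Step 2: Decrypt each position:
  B(1) - G(6) = 21 = V
  K(10) - G(6) = 4 = E
  V(21) - E(4) = 17 = R
  O(14) - G(6) = 8 = I
  L(11) - G(6) = 5 = F
  C(2) - E(4) = 24 = Y
  T(19) - G(6) = 13 = N
  U(20) - G(6) = 14 = O
  R(17) - E(4) = 13 = N
  I(8) - G(6) = 2 = C
  K(10) - G(6) = 4 = E
Plaintext: VERIFYNONCE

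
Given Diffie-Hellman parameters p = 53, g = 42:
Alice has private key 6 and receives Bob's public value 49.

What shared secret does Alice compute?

Step 1: s = B^a mod p = 49^6 mod 53.
  49^1 mod 53 = 49
  49^2 mod 53 = (49 * 49) mod 53 = 16
  49^3 mod 53 = (16 * 49) mod 53 = 42
  49^4 mod 53 = (42 * 49) mod 53 = 44
  49^5 mod 53 = (44 * 49) mod 53 = 36
  49^6 mod 53 = (36 * 49) mod 53 = 15
Result: shared secret = 15.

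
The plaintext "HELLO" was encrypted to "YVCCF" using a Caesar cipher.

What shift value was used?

Step 1: Compare first letters: H (position 7) -> Y (position 24).
Step 2: Shift = (24 - 7) mod 26 = 17.
The shift value is 17.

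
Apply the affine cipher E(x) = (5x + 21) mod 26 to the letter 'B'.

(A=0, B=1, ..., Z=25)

Step 1: Convert 'B' to number: x = 1.
Step 2: E(1) = (5 * 1 + 21) mod 26 = 26 mod 26 = 0.
Step 3: Convert 0 back to letter: A.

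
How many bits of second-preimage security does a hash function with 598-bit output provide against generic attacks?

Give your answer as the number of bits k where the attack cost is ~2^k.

Step 1: The hash has a 598-bit output.
Step 2: Second-preimage resistance means: given a specific input x, it should be infeasible to find a different y with h(y) = h(x).
With a 598-bit output, a generic search for a second preimage costs about 2^598 evaluations (each trial matches the fixed target with probability 2^-598).
Step 3: Security level = 598 bits.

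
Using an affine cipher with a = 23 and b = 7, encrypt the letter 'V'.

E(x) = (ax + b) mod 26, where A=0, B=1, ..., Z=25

Step 1: Convert 'V' to number: x = 21.
Step 2: E(21) = (23 * 21 + 7) mod 26 = 490 mod 26 = 22.
Step 3: Convert 22 back to letter: W.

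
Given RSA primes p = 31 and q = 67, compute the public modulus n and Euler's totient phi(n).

Step 1: n = p * q = 31 * 67 = 2077.
Step 2: phi(n) = (p-1)(q-1) = 30 * 66 = 1980.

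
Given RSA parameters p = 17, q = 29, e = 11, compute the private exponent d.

Step 1: n = 17 * 29 = 493.
Step 2: phi(n) = 16 * 28 = 448.
Step 3: Find d such that 11 * d = 1 (mod 448).
Step 4: d = 11^(-1) mod 448 = 163.
Verification: 11 * 163 = 1793 = 4 * 448 + 1.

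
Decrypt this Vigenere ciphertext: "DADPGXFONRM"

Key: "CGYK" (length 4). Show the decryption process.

Step 1: Key 'CGYK' has length 4. Extended key: CGYKCGYKCGY
Step 2: Decrypt each position:
  D(3) - C(2) = 1 = B
  A(0) - G(6) = 20 = U
  D(3) - Y(24) = 5 = F
  P(15) - K(10) = 5 = F
  G(6) - C(2) = 4 = E
  X(23) - G(6) = 17 = R
  F(5) - Y(24) = 7 = H
  O(14) - K(10) = 4 = E
  N(13) - C(2) = 11 = L
  R(17) - G(6) = 11 = L
  M(12) - Y(24) = 14 = O
Plaintext: BUFFERHELLO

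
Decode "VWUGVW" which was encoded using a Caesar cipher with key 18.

Step 1: Reverse the shift by subtracting 18 from each letter position.
  V (position 21) -> position (21-18) mod 26 = 3 -> D
  W (position 22) -> position (22-18) mod 26 = 4 -> E
  U (position 20) -> position (20-18) mod 26 = 2 -> C
  G (position 6) -> position (6-18) mod 26 = 14 -> O
  V (position 21) -> position (21-18) mod 26 = 3 -> D
  W (position 22) -> position (22-18) mod 26 = 4 -> E
Decrypted message: DECODE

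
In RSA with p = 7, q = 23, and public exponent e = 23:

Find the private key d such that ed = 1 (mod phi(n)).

Step 1: n = 7 * 23 = 161.
Step 2: phi(n) = 6 * 22 = 132.
Step 3: Find d such that 23 * d = 1 (mod 132).
Step 4: d = 23^(-1) mod 132 = 23.
Verification: 23 * 23 = 529 = 4 * 132 + 1.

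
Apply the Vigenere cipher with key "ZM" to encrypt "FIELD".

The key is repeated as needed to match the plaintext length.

Step 1: Repeat key to match plaintext length:
  Plaintext: FIELD
  Key:       ZMZMZ
Step 2: Encrypt each letter:
  F(5) + Z(25) = (5+25) mod 26 = 4 = E
  I(8) + M(12) = (8+12) mod 26 = 20 = U
  E(4) + Z(25) = (4+25) mod 26 = 3 = D
  L(11) + M(12) = (11+12) mod 26 = 23 = X
  D(3) + Z(25) = (3+25) mod 26 = 2 = C
Ciphertext: EUDXC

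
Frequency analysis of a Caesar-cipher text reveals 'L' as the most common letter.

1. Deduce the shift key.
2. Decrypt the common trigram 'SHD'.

Step 1: In English, 'E' is the most frequent letter (12.7%).
Step 2: The most frequent ciphertext letter is 'L' (position 11).
Step 3: Shift = (11 - 4) mod 26 = 7.
Step 4: Decrypt 'SHD' by shifting back 7:
  S -> L
  H -> A
  D -> W
Step 5: 'SHD' decrypts to 'LAW'.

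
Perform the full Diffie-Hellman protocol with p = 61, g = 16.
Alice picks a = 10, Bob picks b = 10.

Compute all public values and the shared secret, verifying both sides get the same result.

Step 1: A = g^a mod p = 16^10 mod 61 = 13.
Step 2: B = g^b mod p = 16^10 mod 61 = 13.
Step 3: Alice computes s = B^a mod p = 13^10 mod 61 = 13.
Step 4: Bob computes s = A^b mod p = 13^10 mod 61 = 13.
Both sides agree: shared secret = 13.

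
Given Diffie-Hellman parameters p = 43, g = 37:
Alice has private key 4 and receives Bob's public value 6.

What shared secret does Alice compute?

Step 1: s = B^a mod p = 6^4 mod 43.
  6^1 mod 43 = 6
  6^2 mod 43 = (6 * 6) mod 43 = 36
  6^3 mod 43 = (36 * 6) mod 43 = 1
  6^4 mod 43 = (1 * 6) mod 43 = 6
Result: shared secret = 6.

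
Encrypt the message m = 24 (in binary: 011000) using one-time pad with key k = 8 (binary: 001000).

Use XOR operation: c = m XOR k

Step 1: Write out the XOR operation bit by bit:
  Message: 011000
  Key:     001000
  XOR:     010000
Step 2: Convert to decimal: 010000 = 16.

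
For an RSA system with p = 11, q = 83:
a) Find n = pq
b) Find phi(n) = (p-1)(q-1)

Step 1: n = p * q = 11 * 83 = 913.
Step 2: phi(n) = (p-1)(q-1) = 10 * 82 = 820.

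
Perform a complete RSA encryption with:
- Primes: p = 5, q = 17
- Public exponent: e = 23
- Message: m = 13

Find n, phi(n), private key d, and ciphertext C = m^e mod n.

Step 1: n = 5 * 17 = 85.
Step 2: phi(n) = (5-1)(17-1) = 4 * 16 = 64.
Step 3: Find d = 23^(-1) mod 64 = 39.
  Verify: 23 * 39 = 897 = 1 (mod 64).
Step 4: C = 13^23 mod 85 = 72.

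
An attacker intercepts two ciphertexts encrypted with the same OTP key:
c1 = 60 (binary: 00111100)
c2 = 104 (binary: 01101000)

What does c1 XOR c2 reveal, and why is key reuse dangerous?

Step 1: c1 XOR c2 = (m1 XOR k) XOR (m2 XOR k).
Step 2: By XOR associativity/commutativity: = m1 XOR m2 XOR k XOR k = m1 XOR m2.
Step 3: 00111100 XOR 01101000 = 01010100 = 84.
Step 4: The key cancels out! An attacker learns m1 XOR m2 = 84, revealing the relationship between plaintexts.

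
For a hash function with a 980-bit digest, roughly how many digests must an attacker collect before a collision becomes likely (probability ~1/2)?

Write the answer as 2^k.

Step 1: The birthday paradox gives collision probability ~50% after sqrt(2^n) = 2^(n/2) hashes.
Step 2: For 980-bit output: 2^(980/2) = 2^490.
Step 3: Approximately 2^490 hash computations needed.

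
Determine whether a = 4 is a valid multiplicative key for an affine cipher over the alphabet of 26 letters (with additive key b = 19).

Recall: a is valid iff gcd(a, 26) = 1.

Step 1: Compute gcd(4, 26).
Step 2: gcd(4, 26) = 2.
Since gcd = 2 != 1, 4 shares a common factor with 26, so it cannot be used.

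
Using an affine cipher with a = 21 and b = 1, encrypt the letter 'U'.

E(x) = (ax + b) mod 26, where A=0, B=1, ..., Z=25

Step 1: Convert 'U' to number: x = 20.
Step 2: E(20) = (21 * 20 + 1) mod 26 = 421 mod 26 = 5.
Step 3: Convert 5 back to letter: F.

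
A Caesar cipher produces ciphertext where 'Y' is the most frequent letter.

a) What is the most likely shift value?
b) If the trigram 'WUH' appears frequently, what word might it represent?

Step 1: In English, 'E' is the most frequent letter (12.7%).
Step 2: The most frequent ciphertext letter is 'Y' (position 24).
Step 3: Shift = (24 - 4) mod 26 = 20.
Step 4: Decrypt 'WUH' by shifting back 20:
  W -> C
  U -> A
  H -> N
Step 5: 'WUH' decrypts to 'CAN'.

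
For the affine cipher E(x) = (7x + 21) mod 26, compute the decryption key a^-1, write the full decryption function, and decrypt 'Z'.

Step 1: Find a^-1, the modular inverse of 7 mod 26.
Step 2: We need 7 * a^-1 = 1 (mod 26).
Step 3: 7 * 15 = 105 = 4 * 26 + 1, so a^-1 = 15.
Step 4: D(y) = 15(y - 21) mod 26.
Step 5: Apply to 'Z' (y = 25): D(25) = 15 * (25 - 21) mod 26 = 15 * 4 mod 26 = 8 -> 'I'.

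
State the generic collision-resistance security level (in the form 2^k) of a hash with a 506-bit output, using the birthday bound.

Step 1: The birthday paradox gives collision probability ~50% after sqrt(2^n) = 2^(n/2) hashes.
Step 2: For 506-bit output: 2^(506/2) = 2^253.
Step 3: Approximately 2^253 hash computations needed.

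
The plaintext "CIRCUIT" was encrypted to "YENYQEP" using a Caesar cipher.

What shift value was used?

Step 1: Compare first letters: C (position 2) -> Y (position 24).
Step 2: Shift = (24 - 2) mod 26 = 22.
The shift value is 22.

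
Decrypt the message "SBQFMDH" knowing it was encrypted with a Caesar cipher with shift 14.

Step 1: Reverse the shift by subtracting 14 from each letter position.
  S (position 18) -> position (18-14) mod 26 = 4 -> E
  B (position 1) -> position (1-14) mod 26 = 13 -> N
  Q (position 16) -> position (16-14) mod 26 = 2 -> C
  F (position 5) -> position (5-14) mod 26 = 17 -> R
  M (position 12) -> position (12-14) mod 26 = 24 -> Y
  D (position 3) -> position (3-14) mod 26 = 15 -> P
  H (position 7) -> position (7-14) mod 26 = 19 -> T
Decrypted message: ENCRYPT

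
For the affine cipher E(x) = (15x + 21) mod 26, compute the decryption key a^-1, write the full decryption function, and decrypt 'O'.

Step 1: Find a^-1, the modular inverse of 15 mod 26.
Step 2: We need 15 * a^-1 = 1 (mod 26).
Step 3: 15 * 7 = 105 = 4 * 26 + 1, so a^-1 = 7.
Step 4: D(y) = 7(y - 21) mod 26.
Step 5: Apply to 'O' (y = 14): D(14) = 7 * (14 - 21) mod 26 = 7 * -7 mod 26 = 3 -> 'D'.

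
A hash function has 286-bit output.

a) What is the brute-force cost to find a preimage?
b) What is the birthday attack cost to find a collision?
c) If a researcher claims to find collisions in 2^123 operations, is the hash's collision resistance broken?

Step 1: Preimage resistance requires brute-force of 2^286 operations.
Step 2: Collision resistance (birthday bound) = 2^(286/2) = 2^143.
Step 3: The claimed attack costs 2^123 operations.
Step 4: Since 2^123 < 2^143, the claimed attack beats the generic birthday bound, so collision resistance is broken.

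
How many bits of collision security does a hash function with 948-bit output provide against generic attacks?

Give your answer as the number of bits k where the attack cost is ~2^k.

Step 1: The hash has a 948-bit output.
Step 2: Collision resistance means it should be infeasible to find any x != y with h(x) = h(y).
By the birthday bound, a generic collision search succeeds after about sqrt(2^948) = 2^(948/2) = 2^474 evaluations.
Step 3: Security level = 474 bits.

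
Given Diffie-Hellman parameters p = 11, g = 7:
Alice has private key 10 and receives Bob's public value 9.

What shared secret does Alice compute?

Step 1: s = B^a mod p = 9^10 mod 11.
  9^1 mod 11 = 9
  9^2 mod 11 = (9 * 9) mod 11 = 4
  9^3 mod 11 = (4 * 9) mod 11 = 3
  9^4 mod 11 = (3 * 9) mod 11 = 5
  9^5 mod 11 = (5 * 9) mod 11 = 1
  9^6 mod 11 = (1 * 9) mod 11 = 9
  9^7 mod 11 = (9 * 9) mod 11 = 4
  9^8 mod 11 = (4 * 9) mod 11 = 3
  9^9 mod 11 = (3 * 9) mod 11 = 5
  9^10 mod 11 = (5 * 9) mod 11 = 1
Result: shared secret = 1.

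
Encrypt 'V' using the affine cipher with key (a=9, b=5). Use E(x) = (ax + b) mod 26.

Step 1: Convert 'V' to number: x = 21.
Step 2: E(21) = (9 * 21 + 5) mod 26 = 194 mod 26 = 12.
Step 3: Convert 12 back to letter: M.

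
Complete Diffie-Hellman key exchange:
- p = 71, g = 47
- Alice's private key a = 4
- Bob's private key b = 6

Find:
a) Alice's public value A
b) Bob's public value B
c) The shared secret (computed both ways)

Step 1: A = g^a mod p = 47^4 mod 71 = 64.
Step 2: B = g^b mod p = 47^6 mod 71 = 15.
Step 3: Alice computes s = B^a mod p = 15^4 mod 71 = 2.
Step 4: Bob computes s = A^b mod p = 64^6 mod 71 = 2.
Both sides agree: shared secret = 2.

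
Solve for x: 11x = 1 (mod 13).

Step 1: We need x such that 11 * x = 1 (mod 13).
Step 2: Using the extended Euclidean algorithm or trial:
  11 * 6 = 66 = 5 * 13 + 1.
Step 3: Since 66 mod 13 = 1, the inverse is x = 6.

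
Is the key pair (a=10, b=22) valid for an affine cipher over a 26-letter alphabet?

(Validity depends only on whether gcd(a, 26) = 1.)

Step 1: Compute gcd(10, 26).
Step 2: gcd(10, 26) = 2.
Since gcd = 2 != 1, 10 shares a common factor with 26, so it cannot be used.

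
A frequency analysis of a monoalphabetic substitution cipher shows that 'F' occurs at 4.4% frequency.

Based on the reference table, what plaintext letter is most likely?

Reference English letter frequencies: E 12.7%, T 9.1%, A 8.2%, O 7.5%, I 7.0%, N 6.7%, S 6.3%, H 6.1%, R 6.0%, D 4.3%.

Step 1: The observed frequency is 4.4%.
Step 2: Compare with English frequencies:
  E: 12.7% (difference: 8.3%)
  T: 9.1% (difference: 4.7%)
  A: 8.2% (difference: 3.8%)
  O: 7.5% (difference: 3.1%)
  I: 7.0% (difference: 2.6%)
  N: 6.7% (difference: 2.3%)
  S: 6.3% (difference: 1.9%)
  H: 6.1% (difference: 1.7%)
  R: 6.0% (difference: 1.6%)
  D: 4.3% (difference: 0.1%) <-- closest
Step 3: 'F' most likely represents 'D' (frequency 4.3%).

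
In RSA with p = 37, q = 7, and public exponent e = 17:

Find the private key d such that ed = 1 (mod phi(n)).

Step 1: n = 37 * 7 = 259.
Step 2: phi(n) = 36 * 6 = 216.
Step 3: Find d such that 17 * d = 1 (mod 216).
Step 4: d = 17^(-1) mod 216 = 89.
Verification: 17 * 89 = 1513 = 7 * 216 + 1.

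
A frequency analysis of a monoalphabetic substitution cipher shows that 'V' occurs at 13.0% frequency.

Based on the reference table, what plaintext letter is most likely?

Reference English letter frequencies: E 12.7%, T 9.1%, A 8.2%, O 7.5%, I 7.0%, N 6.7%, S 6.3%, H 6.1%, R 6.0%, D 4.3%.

Step 1: The observed frequency is 13.0%.
Step 2: Compare with English frequencies:
  E: 12.7% (difference: 0.3%) <-- closest
  T: 9.1% (difference: 3.9%)
  A: 8.2% (difference: 4.8%)
  O: 7.5% (difference: 5.5%)
  I: 7.0% (difference: 6.0%)
  N: 6.7% (difference: 6.3%)
  S: 6.3% (difference: 6.7%)
  H: 6.1% (difference: 6.9%)
  R: 6.0% (difference: 7.0%)
  D: 4.3% (difference: 8.7%)
Step 3: 'V' most likely represents 'E' (frequency 12.7%).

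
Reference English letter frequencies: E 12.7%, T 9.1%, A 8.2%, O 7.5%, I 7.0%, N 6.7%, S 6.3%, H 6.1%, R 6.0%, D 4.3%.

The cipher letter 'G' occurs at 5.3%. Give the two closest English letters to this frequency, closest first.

Step 1: Observed frequency of 'G' is 5.3%.
Step 2: Compute distances to each reference frequency and sort:
  R (6.0%): difference = 0.7% <-- BEST
  H (6.1%): difference = 0.8% <-- RUNNER-UP
  S (6.3%): difference = 1.0%
  D (4.3%): difference = 1.0%
  N (6.7%): difference = 1.4%
Step 3: Most likely is 'R' (6.0%, diff 0.7%); second most likely is 'H' (6.1%, diff 0.8%).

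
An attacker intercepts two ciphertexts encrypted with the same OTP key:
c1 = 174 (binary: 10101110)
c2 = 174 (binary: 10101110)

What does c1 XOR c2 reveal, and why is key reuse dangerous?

Step 1: c1 XOR c2 = (m1 XOR k) XOR (m2 XOR k).
Step 2: By XOR associativity/commutativity: = m1 XOR m2 XOR k XOR k = m1 XOR m2.
Step 3: 10101110 XOR 10101110 = 00000000 = 0.
Step 4: The key cancels out! An attacker learns m1 XOR m2 = 0, revealing the relationship between plaintexts.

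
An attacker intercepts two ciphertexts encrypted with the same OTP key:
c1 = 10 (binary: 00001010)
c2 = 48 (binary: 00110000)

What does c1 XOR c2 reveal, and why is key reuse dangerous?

Step 1: c1 XOR c2 = (m1 XOR k) XOR (m2 XOR k).
Step 2: By XOR associativity/commutativity: = m1 XOR m2 XOR k XOR k = m1 XOR m2.
Step 3: 00001010 XOR 00110000 = 00111010 = 58.
Step 4: The key cancels out! An attacker learns m1 XOR m2 = 58, revealing the relationship between plaintexts.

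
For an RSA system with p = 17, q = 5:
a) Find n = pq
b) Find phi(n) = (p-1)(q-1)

Step 1: n = p * q = 17 * 5 = 85.
Step 2: phi(n) = (p-1)(q-1) = 16 * 4 = 64.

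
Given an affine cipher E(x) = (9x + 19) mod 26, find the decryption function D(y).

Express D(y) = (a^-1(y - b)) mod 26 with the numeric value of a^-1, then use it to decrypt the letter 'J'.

Step 1: Find a^-1, the modular inverse of 9 mod 26.
Step 2: We need 9 * a^-1 = 1 (mod 26).
Step 3: 9 * 3 = 27 = 1 * 26 + 1, so a^-1 = 3.
Step 4: D(y) = 3(y - 19) mod 26.
Step 5: Apply to 'J' (y = 9): D(9) = 3 * (9 - 19) mod 26 = 3 * -10 mod 26 = 22 -> 'W'.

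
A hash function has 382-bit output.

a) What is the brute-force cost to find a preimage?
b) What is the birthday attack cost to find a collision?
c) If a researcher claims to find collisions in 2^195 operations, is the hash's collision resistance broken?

Step 1: Preimage resistance requires brute-force of 2^382 operations.
Step 2: Collision resistance (birthday bound) = 2^(382/2) = 2^191.
Step 3: The claimed attack costs 2^195 operations.
Step 4: Since 2^195 >= 2^191, the claimed attack is no faster than the generic birthday attack, so this does not break collision resistance.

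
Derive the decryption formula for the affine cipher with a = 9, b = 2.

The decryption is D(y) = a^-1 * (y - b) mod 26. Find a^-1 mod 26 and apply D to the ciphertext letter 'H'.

Step 1: Find a^-1, the modular inverse of 9 mod 26.
Step 2: We need 9 * a^-1 = 1 (mod 26).
Step 3: 9 * 3 = 27 = 1 * 26 + 1, so a^-1 = 3.
Step 4: D(y) = 3(y - 2) mod 26.
Step 5: Apply to 'H' (y = 7): D(7) = 3 * (7 - 2) mod 26 = 3 * 5 mod 26 = 15 -> 'P'.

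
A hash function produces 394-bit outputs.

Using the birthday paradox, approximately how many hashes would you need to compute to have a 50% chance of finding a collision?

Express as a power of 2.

Step 1: The birthday paradox gives collision probability ~50% after sqrt(2^n) = 2^(n/2) hashes.
Step 2: For 394-bit output: 2^(394/2) = 2^197.
Step 3: Approximately 2^197 hash computations needed.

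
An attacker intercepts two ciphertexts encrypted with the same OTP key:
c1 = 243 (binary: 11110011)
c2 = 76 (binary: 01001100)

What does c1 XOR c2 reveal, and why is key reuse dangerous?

Step 1: c1 XOR c2 = (m1 XOR k) XOR (m2 XOR k).
Step 2: By XOR associativity/commutativity: = m1 XOR m2 XOR k XOR k = m1 XOR m2.
Step 3: 11110011 XOR 01001100 = 10111111 = 191.
Step 4: The key cancels out! An attacker learns m1 XOR m2 = 191, revealing the relationship between plaintexts.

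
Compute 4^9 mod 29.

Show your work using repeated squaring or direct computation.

Step 1: Compute 4^9 mod 29 step by step, reducing modulo 29 at each step.
  4^1 mod 29 = 4
  4^2 mod 29 = (4 * 4) mod 29 = 16
  4^3 mod 29 = (16 * 4) mod 29 = 6
  4^4 mod 29 = (6 * 4) mod 29 = 24
  4^5 mod 29 = (24 * 4) mod 29 = 9
  4^6 mod 29 = (9 * 4) mod 29 = 7
  4^7 mod 29 = (7 * 4) mod 29 = 28
  4^8 mod 29 = (28 * 4) mod 29 = 25
  4^9 mod 29 = (25 * 4) mod 29 = 13
Step 2: Result = 13.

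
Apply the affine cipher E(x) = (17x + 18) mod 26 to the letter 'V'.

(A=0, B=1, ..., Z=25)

Step 1: Convert 'V' to number: x = 21.
Step 2: E(21) = (17 * 21 + 18) mod 26 = 375 mod 26 = 11.
Step 3: Convert 11 back to letter: L.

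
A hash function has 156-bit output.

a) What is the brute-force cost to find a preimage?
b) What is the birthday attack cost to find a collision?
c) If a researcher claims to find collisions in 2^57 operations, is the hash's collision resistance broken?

Step 1: Preimage resistance requires brute-force of 2^156 operations.
Step 2: Collision resistance (birthday bound) = 2^(156/2) = 2^78.
Step 3: The claimed attack costs 2^57 operations.
Step 4: Since 2^57 < 2^78, the claimed attack beats the generic birthday bound, so collision resistance is broken.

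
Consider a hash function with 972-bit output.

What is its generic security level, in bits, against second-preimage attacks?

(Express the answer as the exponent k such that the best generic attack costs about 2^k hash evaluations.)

Step 1: The hash has a 972-bit output.
Step 2: Second-preimage resistance means: given a specific input x, it should be infeasible to find a different y with h(y) = h(x).
With a 972-bit output, a generic search for a second preimage costs about 2^972 evaluations (each trial matches the fixed target with probability 2^-972).
Step 3: Security level = 972 bits.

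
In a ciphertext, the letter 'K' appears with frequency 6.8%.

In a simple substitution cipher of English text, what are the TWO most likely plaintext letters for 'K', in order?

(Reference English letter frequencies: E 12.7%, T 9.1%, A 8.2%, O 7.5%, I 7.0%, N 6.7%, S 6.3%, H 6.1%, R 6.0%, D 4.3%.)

Step 1: Observed frequency of 'K' is 6.8%.
Step 2: Compute distances to each reference frequency and sort:
  N (6.7%): difference = 0.1% <-- BEST
  I (7.0%): difference = 0.2% <-- RUNNER-UP
  S (6.3%): difference = 0.5%
  O (7.5%): difference = 0.7%
  H (6.1%): difference = 0.7%
Step 3: Most likely is 'N' (6.7%, diff 0.1%); second most likely is 'I' (7.0%, diff 0.2%).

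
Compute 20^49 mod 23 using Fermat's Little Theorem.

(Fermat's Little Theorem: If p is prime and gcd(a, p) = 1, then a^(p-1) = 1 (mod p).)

Step 1: Since 23 is prime, by Fermat's Little Theorem: 20^22 = 1 (mod 23).
Step 2: Reduce exponent: 49 mod 22 = 5.
Step 3: So 20^49 = 20^5 (mod 23).
Step 4: 20^5 mod 23 = 10.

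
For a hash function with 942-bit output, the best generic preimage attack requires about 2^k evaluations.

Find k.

Step 1: The hash has a 942-bit output.
Step 2: Preimage resistance means: given a digest h(x), it should be infeasible to find any input that hashes to it.
With a 942-bit output there are 2^942 possible digests, so a generic brute-force preimage search costs about 2^942 evaluations.
Step 3: Security level = 942 bits.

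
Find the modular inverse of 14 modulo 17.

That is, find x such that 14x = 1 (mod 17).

Step 1: We need x such that 14 * x = 1 (mod 17).
Step 2: Using the extended Euclidean algorithm or trial:
  14 * 11 = 154 = 9 * 17 + 1.
Step 3: Since 154 mod 17 = 1, the inverse is x = 11.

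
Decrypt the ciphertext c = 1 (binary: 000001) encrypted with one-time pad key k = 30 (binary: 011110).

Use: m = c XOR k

Step 1: XOR ciphertext with key:
  Ciphertext: 000001
  Key:        011110
  XOR:        011111
Step 2: Plaintext = 011111 = 31 in decimal.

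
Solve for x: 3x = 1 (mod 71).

Step 1: We need x such that 3 * x = 1 (mod 71).
Step 2: Using the extended Euclidean algorithm or trial:
  3 * 24 = 72 = 1 * 71 + 1.
Step 3: Since 72 mod 71 = 1, the inverse is x = 24.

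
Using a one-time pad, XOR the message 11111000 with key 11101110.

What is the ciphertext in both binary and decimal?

Step 1: Write out the XOR operation bit by bit:
  Message: 11111000
  Key:     11101110
  XOR:     00010110
Step 2: Convert to decimal: 00010110 = 22.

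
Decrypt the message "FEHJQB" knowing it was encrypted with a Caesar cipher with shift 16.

Step 1: Reverse the shift by subtracting 16 from each letter position.
  F (position 5) -> position (5-16) mod 26 = 15 -> P
  E (position 4) -> position (4-16) mod 26 = 14 -> O
  H (position 7) -> position (7-16) mod 26 = 17 -> R
  J (position 9) -> position (9-16) mod 26 = 19 -> T
  Q (position 16) -> position (16-16) mod 26 = 0 -> A
  B (position 1) -> position (1-16) mod 26 = 11 -> L
Decrypted message: PORTAL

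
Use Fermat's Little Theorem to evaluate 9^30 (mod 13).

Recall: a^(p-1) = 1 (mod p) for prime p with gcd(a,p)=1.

Step 1: Since 13 is prime, by Fermat's Little Theorem: 9^12 = 1 (mod 13).
Step 2: Reduce exponent: 30 mod 12 = 6.
Step 3: So 9^30 = 9^6 (mod 13).
Step 4: 9^6 mod 13 = 1.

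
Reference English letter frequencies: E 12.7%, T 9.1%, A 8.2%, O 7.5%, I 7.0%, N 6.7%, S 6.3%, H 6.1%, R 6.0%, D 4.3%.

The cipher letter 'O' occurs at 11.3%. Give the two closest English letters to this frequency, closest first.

Step 1: Observed frequency of 'O' is 11.3%.
Step 2: Compute distances to each reference frequency and sort:
  E (12.7%): difference = 1.4% <-- BEST
  T (9.1%): difference = 2.2% <-- RUNNER-UP
  A (8.2%): difference = 3.1%
  O (7.5%): difference = 3.8%
  I (7.0%): difference = 4.3%
Step 3: Most likely is 'E' (12.7%, diff 1.4%); second most likely is 'T' (9.1%, diff 2.2%).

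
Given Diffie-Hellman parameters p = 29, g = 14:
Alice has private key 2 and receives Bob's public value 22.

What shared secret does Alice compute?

Step 1: s = B^a mod p = 22^2 mod 29.
  22^1 mod 29 = 22
  22^2 mod 29 = (22 * 22) mod 29 = 20
Result: shared secret = 20.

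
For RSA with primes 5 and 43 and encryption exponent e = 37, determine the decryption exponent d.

Step 1: n = 5 * 43 = 215.
Step 2: phi(n) = 4 * 42 = 168.
Step 3: Find d such that 37 * d = 1 (mod 168).
Step 4: d = 37^(-1) mod 168 = 109.
Verification: 37 * 109 = 4033 = 24 * 168 + 1.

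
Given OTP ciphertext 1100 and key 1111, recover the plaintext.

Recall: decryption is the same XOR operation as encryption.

Step 1: XOR ciphertext with key:
  Ciphertext: 1100
  Key:        1111
  XOR:        0011
Step 2: Plaintext = 0011 = 3 in decimal.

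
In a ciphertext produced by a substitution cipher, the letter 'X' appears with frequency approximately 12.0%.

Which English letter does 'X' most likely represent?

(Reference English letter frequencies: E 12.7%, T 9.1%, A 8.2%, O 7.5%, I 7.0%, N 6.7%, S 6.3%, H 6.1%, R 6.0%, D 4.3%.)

Step 1: The observed frequency is 12.0%.
Step 2: Compare with English frequencies:
  E: 12.7% (difference: 0.7%) <-- closest
  T: 9.1% (difference: 2.9%)
  A: 8.2% (difference: 3.8%)
  O: 7.5% (difference: 4.5%)
  I: 7.0% (difference: 5.0%)
  N: 6.7% (difference: 5.3%)
  S: 6.3% (difference: 5.7%)
  H: 6.1% (difference: 5.9%)
  R: 6.0% (difference: 6.0%)
  D: 4.3% (difference: 7.7%)
Step 3: 'X' most likely represents 'E' (frequency 12.7%).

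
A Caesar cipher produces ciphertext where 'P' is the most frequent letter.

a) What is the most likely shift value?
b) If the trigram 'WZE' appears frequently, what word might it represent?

Step 1: In English, 'E' is the most frequent letter (12.7%).
Step 2: The most frequent ciphertext letter is 'P' (position 15).
Step 3: Shift = (15 - 4) mod 26 = 11.
Step 4: Decrypt 'WZE' by shifting back 11:
  W -> L
  Z -> O
  E -> T
Step 5: 'WZE' decrypts to 'LOT'.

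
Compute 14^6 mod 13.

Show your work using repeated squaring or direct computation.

Step 1: Compute 14^6 mod 13 step by step, reducing modulo 13 at each step.
  14^1 mod 13 = 1
  14^2 mod 13 = (1 * 14) mod 13 = 1
  14^3 mod 13 = (1 * 14) mod 13 = 1
  14^4 mod 13 = (1 * 14) mod 13 = 1
  14^5 mod 13 = (1 * 14) mod 13 = 1
  14^6 mod 13 = (1 * 14) mod 13 = 1
Step 2: Result = 1.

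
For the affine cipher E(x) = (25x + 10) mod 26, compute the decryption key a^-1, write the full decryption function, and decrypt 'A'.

Step 1: Find a^-1, the modular inverse of 25 mod 26.
Step 2: We need 25 * a^-1 = 1 (mod 26).
Step 3: 25 * 25 = 625 = 24 * 26 + 1, so a^-1 = 25.
Step 4: D(y) = 25(y - 10) mod 26.
Step 5: Apply to 'A' (y = 0): D(0) = 25 * (0 - 10) mod 26 = 25 * -10 mod 26 = 10 -> 'K'.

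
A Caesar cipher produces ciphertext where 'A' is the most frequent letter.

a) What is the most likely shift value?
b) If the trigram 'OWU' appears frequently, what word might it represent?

Step 1: In English, 'E' is the most frequent letter (12.7%).
Step 2: The most frequent ciphertext letter is 'A' (position 0).
Step 3: Shift = (0 - 4) mod 26 = 22.
Step 4: Decrypt 'OWU' by shifting back 22:
  O -> S
  W -> A
  U -> Y
Step 5: 'OWU' decrypts to 'SAY'.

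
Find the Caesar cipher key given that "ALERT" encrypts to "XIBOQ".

Step 1: Compare first letters: A (position 0) -> X (position 23).
Step 2: Shift = (23 - 0) mod 26 = 23.
The shift value is 23.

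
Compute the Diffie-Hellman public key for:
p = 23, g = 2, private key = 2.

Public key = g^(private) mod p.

Step 1: A = g^a mod p = 2^2 mod 23.
  2^1 mod 23 = 2
  2^2 mod 23 = (2 * 2) mod 23 = 4
Result: A = 4.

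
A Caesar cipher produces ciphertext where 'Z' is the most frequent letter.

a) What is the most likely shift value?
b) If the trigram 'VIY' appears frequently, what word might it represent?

Step 1: In English, 'E' is the most frequent letter (12.7%).
Step 2: The most frequent ciphertext letter is 'Z' (position 25).
Step 3: Shift = (25 - 4) mod 26 = 21.
Step 4: Decrypt 'VIY' by shifting back 21:
  V -> A
  I -> N
  Y -> D
Step 5: 'VIY' decrypts to 'AND'.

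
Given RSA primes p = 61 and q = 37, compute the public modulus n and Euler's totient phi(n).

Step 1: n = p * q = 61 * 37 = 2257.
Step 2: phi(n) = (p-1)(q-1) = 60 * 36 = 2160.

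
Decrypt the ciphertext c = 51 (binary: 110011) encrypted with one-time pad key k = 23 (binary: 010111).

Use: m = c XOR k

Step 1: XOR ciphertext with key:
  Ciphertext: 110011
  Key:        010111
  XOR:        100100
Step 2: Plaintext = 100100 = 36 in decimal.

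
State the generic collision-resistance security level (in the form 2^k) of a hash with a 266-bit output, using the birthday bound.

Step 1: The birthday paradox gives collision probability ~50% after sqrt(2^n) = 2^(n/2) hashes.
Step 2: For 266-bit output: 2^(266/2) = 2^133.
Step 3: Approximately 2^133 hash computations needed.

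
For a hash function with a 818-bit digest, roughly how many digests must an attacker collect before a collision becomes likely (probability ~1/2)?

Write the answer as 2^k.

Step 1: The birthday paradox gives collision probability ~50% after sqrt(2^n) = 2^(n/2) hashes.
Step 2: For 818-bit output: 2^(818/2) = 2^409.
Step 3: Approximately 2^409 hash computations needed.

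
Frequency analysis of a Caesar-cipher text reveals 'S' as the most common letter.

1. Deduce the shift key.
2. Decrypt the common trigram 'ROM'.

Step 1: In English, 'E' is the most frequent letter (12.7%).
Step 2: The most frequent ciphertext letter is 'S' (position 18).
Step 3: Shift = (18 - 4) mod 26 = 14.
Step 4: Decrypt 'ROM' by shifting back 14:
  R -> D
  O -> A
  M -> Y
Step 5: 'ROM' decrypts to 'DAY'.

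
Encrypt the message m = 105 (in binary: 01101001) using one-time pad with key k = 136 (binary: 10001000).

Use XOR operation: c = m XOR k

Step 1: Write out the XOR operation bit by bit:
  Message: 01101001
  Key:     10001000
  XOR:     11100001
Step 2: Convert to decimal: 11100001 = 225.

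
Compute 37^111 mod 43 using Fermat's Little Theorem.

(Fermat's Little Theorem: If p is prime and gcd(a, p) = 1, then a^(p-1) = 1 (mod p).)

Step 1: Since 43 is prime, by Fermat's Little Theorem: 37^42 = 1 (mod 43).
Step 2: Reduce exponent: 111 mod 42 = 27.
Step 3: So 37^111 = 37^27 (mod 43).
Step 4: 37^27 mod 43 = 42.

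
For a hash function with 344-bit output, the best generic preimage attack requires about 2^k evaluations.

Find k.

Step 1: The hash has a 344-bit output.
Step 2: Preimage resistance means: given a digest h(x), it should be infeasible to find any input that hashes to it.
With a 344-bit output there are 2^344 possible digests, so a generic brute-force preimage search costs about 2^344 evaluations.
Step 3: Security level = 344 bits.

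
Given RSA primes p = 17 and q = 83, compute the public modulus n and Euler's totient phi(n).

Step 1: n = p * q = 17 * 83 = 1411.
Step 2: phi(n) = (p-1)(q-1) = 16 * 82 = 1312.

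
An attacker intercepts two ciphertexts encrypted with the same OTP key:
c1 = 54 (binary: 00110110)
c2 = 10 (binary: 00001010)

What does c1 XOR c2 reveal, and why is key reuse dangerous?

Step 1: c1 XOR c2 = (m1 XOR k) XOR (m2 XOR k).
Step 2: By XOR associativity/commutativity: = m1 XOR m2 XOR k XOR k = m1 XOR m2.
Step 3: 00110110 XOR 00001010 = 00111100 = 60.
Step 4: The key cancels out! An attacker learns m1 XOR m2 = 60, revealing the relationship between plaintexts.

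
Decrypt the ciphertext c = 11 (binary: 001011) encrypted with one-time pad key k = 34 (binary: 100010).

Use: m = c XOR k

Step 1: XOR ciphertext with key:
  Ciphertext: 001011
  Key:        100010
  XOR:        101001
Step 2: Plaintext = 101001 = 41 in decimal.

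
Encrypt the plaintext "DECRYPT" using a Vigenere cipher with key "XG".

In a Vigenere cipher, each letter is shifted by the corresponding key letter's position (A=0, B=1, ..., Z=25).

Step 1: Repeat key to match plaintext length:
  Plaintext: DECRYPT
  Key:       XGXGXGX
Step 2: Encrypt each letter:
  D(3) + X(23) = (3+23) mod 26 = 0 = A
  E(4) + G(6) = (4+6) mod 26 = 10 = K
  C(2) + X(23) = (2+23) mod 26 = 25 = Z
  R(17) + G(6) = (17+6) mod 26 = 23 = X
  Y(24) + X(23) = (24+23) mod 26 = 21 = V
  P(15) + G(6) = (15+6) mod 26 = 21 = V
  T(19) + X(23) = (19+23) mod 26 = 16 = Q
Ciphertext: AKZXVVQ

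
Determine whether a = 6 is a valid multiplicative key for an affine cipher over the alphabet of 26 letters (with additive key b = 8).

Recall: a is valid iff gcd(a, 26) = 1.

Step 1: Compute gcd(6, 26).
Step 2: gcd(6, 26) = 2.
Since gcd = 2 != 1, 6 shares a common factor with 26, so it cannot be used.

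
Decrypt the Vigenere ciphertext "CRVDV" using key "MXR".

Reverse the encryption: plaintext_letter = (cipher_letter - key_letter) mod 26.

Step 1: Extend key: MXRMX
Step 2: Decrypt each letter (c - k) mod 26:
  C(2) - M(12) = (2-12) mod 26 = 16 = Q
  R(17) - X(23) = (17-23) mod 26 = 20 = U
  V(21) - R(17) = (21-17) mod 26 = 4 = E
  D(3) - M(12) = (3-12) mod 26 = 17 = R
  V(21) - X(23) = (21-23) mod 26 = 24 = Y
Plaintext: QUERY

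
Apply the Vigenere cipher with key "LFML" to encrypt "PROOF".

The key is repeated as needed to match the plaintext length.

Step 1: Repeat key to match plaintext length:
  Plaintext: PROOF
  Key:       LFMLL
Step 2: Encrypt each letter:
  P(15) + L(11) = (15+11) mod 26 = 0 = A
  R(17) + F(5) = (17+5) mod 26 = 22 = W
  O(14) + M(12) = (14+12) mod 26 = 0 = A
  O(14) + L(11) = (14+11) mod 26 = 25 = Z
  F(5) + L(11) = (5+11) mod 26 = 16 = Q
Ciphertext: AWAZQ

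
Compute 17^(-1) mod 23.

Step 1: We need x such that 17 * x = 1 (mod 23).
Step 2: Using the extended Euclidean algorithm or trial:
  17 * 19 = 323 = 14 * 23 + 1.
Step 3: Since 323 mod 23 = 1, the inverse is x = 19.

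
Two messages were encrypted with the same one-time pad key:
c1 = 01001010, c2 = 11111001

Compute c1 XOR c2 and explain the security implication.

Step 1: c1 XOR c2 = (m1 XOR k) XOR (m2 XOR k).
Step 2: By XOR associativity/commutativity: = m1 XOR m2 XOR k XOR k = m1 XOR m2.
Step 3: 01001010 XOR 11111001 = 10110011 = 179.
Step 4: The key cancels out! An attacker learns m1 XOR m2 = 179, revealing the relationship between plaintexts.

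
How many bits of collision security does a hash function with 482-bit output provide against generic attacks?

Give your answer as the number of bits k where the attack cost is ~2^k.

Step 1: The hash has a 482-bit output.
Step 2: Collision resistance means it should be infeasible to find any x != y with h(x) = h(y).
By the birthday bound, a generic collision search succeeds after about sqrt(2^482) = 2^(482/2) = 2^241 evaluations.
Step 3: Security level = 241 bits.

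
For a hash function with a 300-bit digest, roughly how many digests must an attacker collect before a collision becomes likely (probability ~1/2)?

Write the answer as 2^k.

Step 1: The birthday paradox gives collision probability ~50% after sqrt(2^n) = 2^(n/2) hashes.
Step 2: For 300-bit output: 2^(300/2) = 2^150.
Step 3: Approximately 2^150 hash computations needed.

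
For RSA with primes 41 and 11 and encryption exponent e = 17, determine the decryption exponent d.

Step 1: n = 41 * 11 = 451.
Step 2: phi(n) = 40 * 10 = 400.
Step 3: Find d such that 17 * d = 1 (mod 400).
Step 4: d = 17^(-1) mod 400 = 353.
Verification: 17 * 353 = 6001 = 15 * 400 + 1.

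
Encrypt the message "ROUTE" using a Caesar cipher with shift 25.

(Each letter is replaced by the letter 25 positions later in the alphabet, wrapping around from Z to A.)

Step 1: For each letter, shift forward by 25 positions (mod 26).
  R (position 17) -> position (17+25) mod 26 = 16 -> Q
  O (position 14) -> position (14+25) mod 26 = 13 -> N
  U (position 20) -> position (20+25) mod 26 = 19 -> T
  T (position 19) -> position (19+25) mod 26 = 18 -> S
  E (position 4) -> position (4+25) mod 26 = 3 -> D
Result: QNTSD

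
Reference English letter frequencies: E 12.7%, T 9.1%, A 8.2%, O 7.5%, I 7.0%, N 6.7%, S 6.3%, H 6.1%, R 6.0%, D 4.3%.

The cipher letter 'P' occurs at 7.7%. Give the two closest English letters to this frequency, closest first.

Step 1: Observed frequency of 'P' is 7.7%.
Step 2: Compute distances to each reference frequency and sort:
  O (7.5%): difference = 0.2% <-- BEST
  A (8.2%): difference = 0.5% <-- RUNNER-UP
  I (7.0%): difference = 0.7%
  N (6.7%): difference = 1.0%
  T (9.1%): difference = 1.4%
Step 3: Most likely is 'O' (7.5%, diff 0.2%); second most likely is 'A' (8.2%, diff 0.5%).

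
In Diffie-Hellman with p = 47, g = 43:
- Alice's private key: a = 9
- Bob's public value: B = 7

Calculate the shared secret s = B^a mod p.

Step 1: s = B^a mod p = 7^9 mod 47.
  7^1 mod 47 = 7
  7^2 mod 47 = (7 * 7) mod 47 = 2
  7^3 mod 47 = (2 * 7) mod 47 = 14
  7^4 mod 47 = (14 * 7) mod 47 = 4
  7^5 mod 47 = (4 * 7) mod 47 = 28
  7^6 mod 47 = (28 * 7) mod 47 = 8
  7^7 mod 47 = (8 * 7) mod 47 = 9
  7^8 mod 47 = (9 * 7) mod 47 = 16
  7^9 mod 47 = (16 * 7) mod 47 = 18
Result: shared secret = 18.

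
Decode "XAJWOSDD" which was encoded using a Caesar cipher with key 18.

Step 1: Reverse the shift by subtracting 18 from each letter position.
  X (position 23) -> position (23-18) mod 26 = 5 -> F
  A (position 0) -> position (0-18) mod 26 = 8 -> I
  J (position 9) -> position (9-18) mod 26 = 17 -> R
  W (position 22) -> position (22-18) mod 26 = 4 -> E
  O (position 14) -> position (14-18) mod 26 = 22 -> W
  S (position 18) -> position (18-18) mod 26 = 0 -> A
  D (position 3) -> position (3-18) mod 26 = 11 -> L
  D (position 3) -> position (3-18) mod 26 = 11 -> L
Decrypted message: FIREWALL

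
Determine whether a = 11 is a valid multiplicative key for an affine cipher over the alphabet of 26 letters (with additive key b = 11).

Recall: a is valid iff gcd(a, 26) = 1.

Step 1: Compute gcd(11, 26).
Step 2: gcd(11, 26) = 1.
Since gcd = 1, 11 is coprime with 26, so it is a valid key.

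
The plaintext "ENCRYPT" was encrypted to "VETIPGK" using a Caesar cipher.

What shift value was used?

Step 1: Compare first letters: E (position 4) -> V (position 21).
Step 2: Shift = (21 - 4) mod 26 = 17.
The shift value is 17.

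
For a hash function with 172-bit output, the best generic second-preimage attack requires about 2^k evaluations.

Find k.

Step 1: The hash has a 172-bit output.
Step 2: Second-preimage resistance means: given a specific input x, it should be infeasible to find a different y with h(y) = h(x).
With a 172-bit output, a generic search for a second preimage costs about 2^172 evaluations (each trial matches the fixed target with probability 2^-172).
Step 3: Security level = 172 bits.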